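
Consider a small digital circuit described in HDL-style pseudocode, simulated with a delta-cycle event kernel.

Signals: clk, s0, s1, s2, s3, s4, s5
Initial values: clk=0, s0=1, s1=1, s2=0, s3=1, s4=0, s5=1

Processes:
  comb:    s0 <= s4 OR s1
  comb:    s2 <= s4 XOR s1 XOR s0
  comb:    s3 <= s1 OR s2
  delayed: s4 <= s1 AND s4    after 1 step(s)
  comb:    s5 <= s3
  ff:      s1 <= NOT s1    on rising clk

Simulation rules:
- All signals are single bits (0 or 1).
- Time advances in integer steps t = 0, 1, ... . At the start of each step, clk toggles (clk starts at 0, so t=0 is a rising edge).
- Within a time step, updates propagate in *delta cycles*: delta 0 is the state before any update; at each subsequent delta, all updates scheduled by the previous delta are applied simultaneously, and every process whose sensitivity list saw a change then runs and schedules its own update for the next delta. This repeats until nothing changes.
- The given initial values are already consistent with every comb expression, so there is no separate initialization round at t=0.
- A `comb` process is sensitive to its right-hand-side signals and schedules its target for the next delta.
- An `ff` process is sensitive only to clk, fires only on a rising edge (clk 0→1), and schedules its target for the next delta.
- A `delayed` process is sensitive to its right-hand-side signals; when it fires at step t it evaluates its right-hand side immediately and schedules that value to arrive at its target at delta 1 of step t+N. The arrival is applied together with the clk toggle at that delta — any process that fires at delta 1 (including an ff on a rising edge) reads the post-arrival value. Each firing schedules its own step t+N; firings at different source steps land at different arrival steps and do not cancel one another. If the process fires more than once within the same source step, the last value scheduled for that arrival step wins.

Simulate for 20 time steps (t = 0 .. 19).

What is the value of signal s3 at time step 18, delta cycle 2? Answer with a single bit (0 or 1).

t=0 Δ0: s3=1 clk=0 s2=0 s4=0 s1=1 s5=1 s0=1
  Δ1: clk:0→1
  Δ2: s1:1→0
  Δ3: s3:1→0, s2:0→1, s0:1→0
  Δ4: s3:0→1, s2:1→0, s5:1→0
  Δ5: s3:1→0, s5:0→1
  Δ6: s5:1→0
  (6Δ to stable)
t=1 Δ0: s3=0 clk=1 s2=0 s4=0 s1=0 s5=0 s0=0
  Δ1: clk:1→0
  (1Δ to stable)
t=2 Δ0: s3=0 clk=0 s2=0 s4=0 s1=0 s5=0 s0=0
  Δ1: clk:0→1
  Δ2: s1:0→1
  Δ3: s3:0→1, s2:0→1, s0:0→1
  Δ4: s2:1→0, s5:0→1
  (4Δ to stable)
t=3 Δ0: s3=1 clk=1 s2=0 s4=0 s1=1 s5=1 s0=1
  Δ1: clk:1→0
  (1Δ to stable)
t=4 Δ0: s3=1 clk=0 s2=0 s4=0 s1=1 s5=1 s0=1
  Δ1: clk:0→1
  Δ2: s1:1→0
  Δ3: s3:1→0, s2:0→1, s0:1→0
  Δ4: s3:0→1, s2:1→0, s5:1→0
  Δ5: s3:1→0, s5:0→1
  Δ6: s5:1→0
  (6Δ to stable)
t=5 Δ0: s3=0 clk=1 s2=0 s4=0 s1=0 s5=0 s0=0
  Δ1: clk:1→0
  (1Δ to stable)
t=6 Δ0: s3=0 clk=0 s2=0 s4=0 s1=0 s5=0 s0=0
  Δ1: clk:0→1
  Δ2: s1:0→1
  Δ3: s3:0→1, s2:0→1, s0:0→1
  Δ4: s2:1→0, s5:0→1
  (4Δ to stable)
t=7 Δ0: s3=1 clk=1 s2=0 s4=0 s1=1 s5=1 s0=1
  Δ1: clk:1→0
  (1Δ to stable)
t=8 Δ0: s3=1 clk=0 s2=0 s4=0 s1=1 s5=1 s0=1
  Δ1: clk:0→1
  Δ2: s1:1→0
  Δ3: s3:1→0, s2:0→1, s0:1→0
  Δ4: s3:0→1, s2:1→0, s5:1→0
  Δ5: s3:1→0, s5:0→1
  Δ6: s5:1→0
  (6Δ to stable)
t=9 Δ0: s3=0 clk=1 s2=0 s4=0 s1=0 s5=0 s0=0
  Δ1: clk:1→0
  (1Δ to stable)
t=10 Δ0: s3=0 clk=0 s2=0 s4=0 s1=0 s5=0 s0=0
  Δ1: clk:0→1
  Δ2: s1:0→1
  Δ3: s3:0→1, s2:0→1, s0:0→1
  Δ4: s2:1→0, s5:0→1
  (4Δ to stable)
t=11 Δ0: s3=1 clk=1 s2=0 s4=0 s1=1 s5=1 s0=1
  Δ1: clk:1→0
  (1Δ to stable)
t=12 Δ0: s3=1 clk=0 s2=0 s4=0 s1=1 s5=1 s0=1
  Δ1: clk:0→1
  Δ2: s1:1→0
  Δ3: s3:1→0, s2:0→1, s0:1→0
  Δ4: s3:0→1, s2:1→0, s5:1→0
  Δ5: s3:1→0, s5:0→1
  Δ6: s5:1→0
  (6Δ to stable)
t=13 Δ0: s3=0 clk=1 s2=0 s4=0 s1=0 s5=0 s0=0
  Δ1: clk:1→0
  (1Δ to stable)
t=14 Δ0: s3=0 clk=0 s2=0 s4=0 s1=0 s5=0 s0=0
  Δ1: clk:0→1
  Δ2: s1:0→1
  Δ3: s3:0→1, s2:0→1, s0:0→1
  Δ4: s2:1→0, s5:0→1
  (4Δ to stable)
t=15 Δ0: s3=1 clk=1 s2=0 s4=0 s1=1 s5=1 s0=1
  Δ1: clk:1→0
  (1Δ to stable)
t=16 Δ0: s3=1 clk=0 s2=0 s4=0 s1=1 s5=1 s0=1
  Δ1: clk:0→1
  Δ2: s1:1→0
  Δ3: s3:1→0, s2:0→1, s0:1→0
  Δ4: s3:0→1, s2:1→0, s5:1→0
  Δ5: s3:1→0, s5:0→1
  Δ6: s5:1→0
  (6Δ to stable)
t=17 Δ0: s3=0 clk=1 s2=0 s4=0 s1=0 s5=0 s0=0
  Δ1: clk:1→0
  (1Δ to stable)
t=18 Δ0: s3=0 clk=0 s2=0 s4=0 s1=0 s5=0 s0=0
  Δ1: clk:0→1
  Δ2: s1:0→1
  Δ3: s3:0→1, s2:0→1, s0:0→1
  Δ4: s2:1→0, s5:0→1
  (4Δ to stable)
t=19 Δ0: s3=1 clk=1 s2=0 s4=0 s1=1 s5=1 s0=1
  Δ1: clk:1→0
  (1Δ to stable)

0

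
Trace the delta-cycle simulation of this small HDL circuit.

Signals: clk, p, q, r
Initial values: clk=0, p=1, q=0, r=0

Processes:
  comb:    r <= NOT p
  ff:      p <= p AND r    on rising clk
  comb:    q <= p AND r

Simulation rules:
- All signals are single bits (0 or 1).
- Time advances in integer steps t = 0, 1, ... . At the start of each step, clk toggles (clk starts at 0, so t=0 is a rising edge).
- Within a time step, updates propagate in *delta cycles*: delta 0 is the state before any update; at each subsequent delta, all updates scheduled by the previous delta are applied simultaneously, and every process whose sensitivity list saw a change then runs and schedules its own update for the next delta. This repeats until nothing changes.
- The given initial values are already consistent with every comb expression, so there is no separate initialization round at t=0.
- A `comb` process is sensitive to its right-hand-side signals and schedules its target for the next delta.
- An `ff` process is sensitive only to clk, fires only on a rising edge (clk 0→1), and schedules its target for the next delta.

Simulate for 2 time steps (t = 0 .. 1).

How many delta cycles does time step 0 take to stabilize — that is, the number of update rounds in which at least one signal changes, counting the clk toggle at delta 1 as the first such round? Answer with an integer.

3

t=0 Δ0: r=0 p=1 clk=0 q=0
  Δ1: clk:0→1
  Δ2: p:1→0
  Δ3: r:0→1
  (3Δ to stable)
t=1 Δ0: r=1 p=0 clk=1 q=0
  Δ1: clk:1→0
  (1Δ to stable)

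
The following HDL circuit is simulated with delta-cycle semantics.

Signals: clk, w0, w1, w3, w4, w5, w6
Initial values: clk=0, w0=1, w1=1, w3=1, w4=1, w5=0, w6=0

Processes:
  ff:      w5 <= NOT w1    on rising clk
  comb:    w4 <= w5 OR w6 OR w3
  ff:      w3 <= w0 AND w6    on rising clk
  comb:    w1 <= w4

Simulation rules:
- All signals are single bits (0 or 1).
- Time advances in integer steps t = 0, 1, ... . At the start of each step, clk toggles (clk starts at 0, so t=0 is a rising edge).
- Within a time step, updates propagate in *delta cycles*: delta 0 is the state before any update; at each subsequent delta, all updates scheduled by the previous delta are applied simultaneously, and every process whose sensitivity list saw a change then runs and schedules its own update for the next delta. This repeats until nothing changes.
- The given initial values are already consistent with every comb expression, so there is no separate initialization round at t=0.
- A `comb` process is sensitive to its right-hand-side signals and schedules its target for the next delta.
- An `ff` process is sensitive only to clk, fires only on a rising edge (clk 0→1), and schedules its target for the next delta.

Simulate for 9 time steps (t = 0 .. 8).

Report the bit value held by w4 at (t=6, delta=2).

t0.Δ0 w6=0 clk=0 w5=0 w0=1 w4=1 w3=1 w1=1
t0.Δ1 w6=0 clk=1 w5=0 w0=1 w4=1 w3=1 w1=1
t0.Δ2 w6=0 clk=1 w5=0 w0=1 w4=1 w3=0 w1=1
t0.Δ3 w6=0 clk=1 w5=0 w0=1 w4=0 w3=0 w1=1
t0.Δ4 w6=0 clk=1 w5=0 w0=1 w4=0 w3=0 w1=0
t1.Δ0 w6=0 clk=1 w5=0 w0=1 w4=0 w3=0 w1=0
t1.Δ1 w6=0 clk=0 w5=0 w0=1 w4=0 w3=0 w1=0
t2.Δ0 w6=0 clk=0 w5=0 w0=1 w4=0 w3=0 w1=0
t2.Δ1 w6=0 clk=1 w5=0 w0=1 w4=0 w3=0 w1=0
t2.Δ2 w6=0 clk=1 w5=1 w0=1 w4=0 w3=0 w1=0
t2.Δ3 w6=0 clk=1 w5=1 w0=1 w4=1 w3=0 w1=0
t2.Δ4 w6=0 clk=1 w5=1 w0=1 w4=1 w3=0 w1=1
t3.Δ0 w6=0 clk=1 w5=1 w0=1 w4=1 w3=0 w1=1
t3.Δ1 w6=0 clk=0 w5=1 w0=1 w4=1 w3=0 w1=1
t4.Δ0 w6=0 clk=0 w5=1 w0=1 w4=1 w3=0 w1=1
t4.Δ1 w6=0 clk=1 w5=1 w0=1 w4=1 w3=0 w1=1
t4.Δ2 w6=0 clk=1 w5=0 w0=1 w4=1 w3=0 w1=1
t4.Δ3 w6=0 clk=1 w5=0 w0=1 w4=0 w3=0 w1=1
t4.Δ4 w6=0 clk=1 w5=0 w0=1 w4=0 w3=0 w1=0
t5.Δ0 w6=0 clk=1 w5=0 w0=1 w4=0 w3=0 w1=0
t5.Δ1 w6=0 clk=0 w5=0 w0=1 w4=0 w3=0 w1=0
t6.Δ0 w6=0 clk=0 w5=0 w0=1 w4=0 w3=0 w1=0
t6.Δ1 w6=0 clk=1 w5=0 w0=1 w4=0 w3=0 w1=0
t6.Δ2 w6=0 clk=1 w5=1 w0=1 w4=0 w3=0 w1=0
t6.Δ3 w6=0 clk=1 w5=1 w0=1 w4=1 w3=0 w1=0
t6.Δ4 w6=0 clk=1 w5=1 w0=1 w4=1 w3=0 w1=1
t7.Δ0 w6=0 clk=1 w5=1 w0=1 w4=1 w3=0 w1=1
t7.Δ1 w6=0 clk=0 w5=1 w0=1 w4=1 w3=0 w1=1
t8.Δ0 w6=0 clk=0 w5=1 w0=1 w4=1 w3=0 w1=1
t8.Δ1 w6=0 clk=1 w5=1 w0=1 w4=1 w3=0 w1=1
t8.Δ2 w6=0 clk=1 w5=0 w0=1 w4=1 w3=0 w1=1
t8.Δ3 w6=0 clk=1 w5=0 w0=1 w4=0 w3=0 w1=1
t8.Δ4 w6=0 clk=1 w5=0 w0=1 w4=0 w3=0 w1=0

0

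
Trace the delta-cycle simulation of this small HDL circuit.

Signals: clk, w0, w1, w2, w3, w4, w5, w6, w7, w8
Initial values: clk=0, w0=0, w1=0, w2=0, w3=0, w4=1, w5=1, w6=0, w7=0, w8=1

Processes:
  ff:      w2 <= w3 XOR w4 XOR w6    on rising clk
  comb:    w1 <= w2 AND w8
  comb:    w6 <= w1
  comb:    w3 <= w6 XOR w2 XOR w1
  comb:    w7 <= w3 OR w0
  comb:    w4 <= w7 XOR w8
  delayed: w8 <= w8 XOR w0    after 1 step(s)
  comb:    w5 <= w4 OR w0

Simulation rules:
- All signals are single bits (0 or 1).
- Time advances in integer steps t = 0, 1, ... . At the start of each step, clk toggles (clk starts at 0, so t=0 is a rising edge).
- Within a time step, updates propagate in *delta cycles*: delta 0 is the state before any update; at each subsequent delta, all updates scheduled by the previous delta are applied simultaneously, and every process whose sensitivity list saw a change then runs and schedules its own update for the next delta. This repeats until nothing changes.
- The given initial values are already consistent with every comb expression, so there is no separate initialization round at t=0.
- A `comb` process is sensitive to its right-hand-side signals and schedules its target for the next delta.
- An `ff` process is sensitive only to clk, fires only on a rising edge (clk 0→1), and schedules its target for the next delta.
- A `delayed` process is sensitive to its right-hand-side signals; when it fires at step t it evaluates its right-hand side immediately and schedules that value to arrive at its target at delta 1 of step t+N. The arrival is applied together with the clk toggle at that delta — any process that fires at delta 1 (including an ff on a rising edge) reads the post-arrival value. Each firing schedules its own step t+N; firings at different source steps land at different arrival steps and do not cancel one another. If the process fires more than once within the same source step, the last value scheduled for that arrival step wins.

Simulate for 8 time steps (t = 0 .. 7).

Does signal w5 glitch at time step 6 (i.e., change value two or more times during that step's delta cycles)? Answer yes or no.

yes

[bits: w8,w2,clk,w5,w7,w6,w4,w0,w3,w1]
t=0: Δ0=1001001000 Δ1=1011001000 Δ2=1111001000 Δ3=1111001011 Δ4=1111111001 Δ5=1111010011 Δ6=1110111011 Δ7=1111110011 Δ8=1110110011 | 8Δ
t=1: Δ0=1110110011 Δ1=1100110011 | 1Δ
t=2: Δ0=1100110011 Δ1=1110110011 Δ2=1010110011 Δ3=1010110000 Δ4=1010000010 Δ5=1010101000 Δ6=1011000000 Δ7=1010001000 Δ8=1011001000 | 8Δ
t=3: Δ0=1011001000 Δ1=1001001000 | 1Δ
t=4: Δ0=1001001000 Δ1=1011001000 Δ2=1111001000 Δ3=1111001011 Δ4=1111111001 Δ5=1111010011 Δ6=1110111011 Δ7=1111110011 Δ8=1110110011 | 8Δ
t=5: Δ0=1110110011 Δ1=1100110011 | 1Δ
t=6: Δ0=1100110011 Δ1=1110110011 Δ2=1010110011 Δ3=1010110000 Δ4=1010000010 Δ5=1010101000 Δ6=1011000000 Δ7=1010001000 Δ8=1011001000 | 8Δ
t=7: Δ0=1011001000 Δ1=1001001000 | 1Δ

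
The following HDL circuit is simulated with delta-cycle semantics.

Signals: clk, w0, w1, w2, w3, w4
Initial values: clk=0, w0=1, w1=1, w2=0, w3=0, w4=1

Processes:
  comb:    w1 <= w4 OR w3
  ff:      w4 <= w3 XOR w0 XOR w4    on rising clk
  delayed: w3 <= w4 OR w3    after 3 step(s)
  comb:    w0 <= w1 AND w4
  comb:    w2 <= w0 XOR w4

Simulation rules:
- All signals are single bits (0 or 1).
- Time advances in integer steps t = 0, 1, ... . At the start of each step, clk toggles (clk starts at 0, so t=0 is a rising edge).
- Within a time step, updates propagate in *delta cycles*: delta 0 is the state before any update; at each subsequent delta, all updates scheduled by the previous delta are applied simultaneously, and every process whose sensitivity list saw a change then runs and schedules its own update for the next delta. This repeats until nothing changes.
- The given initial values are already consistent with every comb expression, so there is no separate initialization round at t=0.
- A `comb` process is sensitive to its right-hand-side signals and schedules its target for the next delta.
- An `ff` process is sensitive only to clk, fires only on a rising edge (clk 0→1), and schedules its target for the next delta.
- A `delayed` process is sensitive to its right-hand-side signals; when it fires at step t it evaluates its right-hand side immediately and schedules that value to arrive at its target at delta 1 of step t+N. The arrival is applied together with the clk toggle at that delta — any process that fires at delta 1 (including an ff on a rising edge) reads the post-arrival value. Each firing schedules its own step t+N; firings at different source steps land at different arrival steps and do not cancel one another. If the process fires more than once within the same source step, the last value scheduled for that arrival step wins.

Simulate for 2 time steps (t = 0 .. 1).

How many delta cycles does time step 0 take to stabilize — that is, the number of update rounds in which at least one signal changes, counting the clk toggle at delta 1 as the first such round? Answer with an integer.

4

t=0 Δ0: w4=1 w1=1 w0=1 w2=0 clk=0 w3=0
  Δ1: clk:0→1
  Δ2: w4:1→0
  Δ3: w1:1→0, w0:1→0, w2:0→1
  Δ4: w2:1→0
  (4Δ to stable)
t=1 Δ0: w4=0 w1=0 w0=0 w2=0 clk=1 w3=0
  Δ1: clk:1→0
  (1Δ to stable)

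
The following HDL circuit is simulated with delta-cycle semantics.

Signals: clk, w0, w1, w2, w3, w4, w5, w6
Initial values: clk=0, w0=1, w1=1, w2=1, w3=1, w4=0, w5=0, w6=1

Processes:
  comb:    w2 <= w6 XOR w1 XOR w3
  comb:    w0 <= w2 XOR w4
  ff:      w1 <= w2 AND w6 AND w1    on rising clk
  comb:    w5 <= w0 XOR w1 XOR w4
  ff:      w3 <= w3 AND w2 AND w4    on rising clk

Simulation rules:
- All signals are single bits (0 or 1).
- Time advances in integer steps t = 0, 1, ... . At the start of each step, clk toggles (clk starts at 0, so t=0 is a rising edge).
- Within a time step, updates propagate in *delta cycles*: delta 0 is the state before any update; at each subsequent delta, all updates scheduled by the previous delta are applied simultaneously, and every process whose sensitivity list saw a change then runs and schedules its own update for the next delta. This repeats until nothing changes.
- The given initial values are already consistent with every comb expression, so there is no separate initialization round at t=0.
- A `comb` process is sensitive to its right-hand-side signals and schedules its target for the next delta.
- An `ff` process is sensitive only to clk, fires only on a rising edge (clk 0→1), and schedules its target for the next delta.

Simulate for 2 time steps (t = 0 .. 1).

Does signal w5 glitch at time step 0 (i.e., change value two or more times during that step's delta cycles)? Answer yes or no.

t0.Δ0 w2=1 w0=1 w3=1 w1=1 w6=1 w5=0 w4=0 clk=0
t0.Δ1 w2=1 w0=1 w3=1 w1=1 w6=1 w5=0 w4=0 clk=1
t0.Δ2 w2=1 w0=1 w3=0 w1=1 w6=1 w5=0 w4=0 clk=1
t0.Δ3 w2=0 w0=1 w3=0 w1=1 w6=1 w5=0 w4=0 clk=1
t0.Δ4 w2=0 w0=0 w3=0 w1=1 w6=1 w5=0 w4=0 clk=1
t0.Δ5 w2=0 w0=0 w3=0 w1=1 w6=1 w5=1 w4=0 clk=1
t1.Δ0 w2=0 w0=0 w3=0 w1=1 w6=1 w5=1 w4=0 clk=1
t1.Δ1 w2=0 w0=0 w3=0 w1=1 w6=1 w5=1 w4=0 clk=0

no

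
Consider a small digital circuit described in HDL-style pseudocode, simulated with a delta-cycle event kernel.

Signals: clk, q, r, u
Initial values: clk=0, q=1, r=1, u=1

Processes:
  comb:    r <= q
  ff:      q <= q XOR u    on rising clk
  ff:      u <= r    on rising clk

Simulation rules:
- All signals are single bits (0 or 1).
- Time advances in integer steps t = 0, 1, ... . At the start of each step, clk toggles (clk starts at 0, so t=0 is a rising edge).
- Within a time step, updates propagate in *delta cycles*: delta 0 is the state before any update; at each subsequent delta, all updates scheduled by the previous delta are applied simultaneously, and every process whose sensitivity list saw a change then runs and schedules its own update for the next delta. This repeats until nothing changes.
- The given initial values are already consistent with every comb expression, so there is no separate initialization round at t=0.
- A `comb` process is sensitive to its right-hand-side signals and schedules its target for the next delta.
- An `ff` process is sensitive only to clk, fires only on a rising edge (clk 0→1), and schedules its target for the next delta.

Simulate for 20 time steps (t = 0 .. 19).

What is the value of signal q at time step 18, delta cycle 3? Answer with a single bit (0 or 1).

0

t=0 Δ0: u=1 q=1 r=1 clk=0
  Δ1: clk:0→1
  Δ2: q:1→0
  Δ3: r:1→0
  (3Δ to stable)
t=1 Δ0: u=1 q=0 r=0 clk=1
  Δ1: clk:1→0
  (1Δ to stable)
t=2 Δ0: u=1 q=0 r=0 clk=0
  Δ1: clk:0→1
  Δ2: u:1→0, q:0→1
  Δ3: r:0→1
  (3Δ to stable)
t=3 Δ0: u=0 q=1 r=1 clk=1
  Δ1: clk:1→0
  (1Δ to stable)
t=4 Δ0: u=0 q=1 r=1 clk=0
  Δ1: clk:0→1
  Δ2: u:0→1
  (2Δ to stable)
t=5 Δ0: u=1 q=1 r=1 clk=1
  Δ1: clk:1→0
  (1Δ to stable)
t=6 Δ0: u=1 q=1 r=1 clk=0
  Δ1: clk:0→1
  Δ2: q:1→0
  Δ3: r:1→0
  (3Δ to stable)
t=7 Δ0: u=1 q=0 r=0 clk=1
  Δ1: clk:1→0
  (1Δ to stable)
t=8 Δ0: u=1 q=0 r=0 clk=0
  Δ1: clk:0→1
  Δ2: u:1→0, q:0→1
  Δ3: r:0→1
  (3Δ to stable)
t=9 Δ0: u=0 q=1 r=1 clk=1
  Δ1: clk:1→0
  (1Δ to stable)
t=10 Δ0: u=0 q=1 r=1 clk=0
  Δ1: clk:0→1
  Δ2: u:0→1
  (2Δ to stable)
t=11 Δ0: u=1 q=1 r=1 clk=1
  Δ1: clk:1→0
  (1Δ to stable)
t=12 Δ0: u=1 q=1 r=1 clk=0
  Δ1: clk:0→1
  Δ2: q:1→0
  Δ3: r:1→0
  (3Δ to stable)
t=13 Δ0: u=1 q=0 r=0 clk=1
  Δ1: clk:1→0
  (1Δ to stable)
t=14 Δ0: u=1 q=0 r=0 clk=0
  Δ1: clk:0→1
  Δ2: u:1→0, q:0→1
  Δ3: r:0→1
  (3Δ to stable)
t=15 Δ0: u=0 q=1 r=1 clk=1
  Δ1: clk:1→0
  (1Δ to stable)
t=16 Δ0: u=0 q=1 r=1 clk=0
  Δ1: clk:0→1
  Δ2: u:0→1
  (2Δ to stable)
t=17 Δ0: u=1 q=1 r=1 clk=1
  Δ1: clk:1→0
  (1Δ to stable)
t=18 Δ0: u=1 q=1 r=1 clk=0
  Δ1: clk:0→1
  Δ2: q:1→0
  Δ3: r:1→0
  (3Δ to stable)
t=19 Δ0: u=1 q=0 r=0 clk=1
  Δ1: clk:1→0
  (1Δ to stable)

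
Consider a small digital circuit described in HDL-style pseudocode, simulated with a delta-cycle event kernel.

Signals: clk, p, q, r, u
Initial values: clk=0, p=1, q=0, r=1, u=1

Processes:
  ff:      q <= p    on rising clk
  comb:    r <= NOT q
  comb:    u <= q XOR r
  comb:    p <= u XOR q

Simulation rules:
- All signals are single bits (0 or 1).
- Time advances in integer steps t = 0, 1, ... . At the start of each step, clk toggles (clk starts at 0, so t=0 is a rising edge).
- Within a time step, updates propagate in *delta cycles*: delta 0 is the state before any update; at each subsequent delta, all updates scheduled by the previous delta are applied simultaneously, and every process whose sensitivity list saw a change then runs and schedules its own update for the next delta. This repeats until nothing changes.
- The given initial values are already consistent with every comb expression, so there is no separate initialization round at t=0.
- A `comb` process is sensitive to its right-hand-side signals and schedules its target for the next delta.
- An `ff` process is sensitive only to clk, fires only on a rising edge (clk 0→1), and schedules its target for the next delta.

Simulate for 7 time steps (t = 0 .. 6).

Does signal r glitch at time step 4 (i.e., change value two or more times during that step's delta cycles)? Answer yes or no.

no

[bits: clk,q,p,r,u]
t=0: Δ0=00111 Δ1=10111 Δ2=11111 Δ3=11000 Δ4=11101 Δ5=11001 | 5Δ
t=1: Δ0=11001 Δ1=01001 | 1Δ
t=2: Δ0=01001 Δ1=11001 Δ2=10001 Δ3=10110 Δ4=10011 Δ5=10111 | 5Δ
t=3: Δ0=10111 Δ1=00111 | 1Δ
t=4: Δ0=00111 Δ1=10111 Δ2=11111 Δ3=11000 Δ4=11101 Δ5=11001 | 5Δ
t=5: Δ0=11001 Δ1=01001 | 1Δ
t=6: Δ0=01001 Δ1=11001 Δ2=10001 Δ3=10110 Δ4=10011 Δ5=10111 | 5Δ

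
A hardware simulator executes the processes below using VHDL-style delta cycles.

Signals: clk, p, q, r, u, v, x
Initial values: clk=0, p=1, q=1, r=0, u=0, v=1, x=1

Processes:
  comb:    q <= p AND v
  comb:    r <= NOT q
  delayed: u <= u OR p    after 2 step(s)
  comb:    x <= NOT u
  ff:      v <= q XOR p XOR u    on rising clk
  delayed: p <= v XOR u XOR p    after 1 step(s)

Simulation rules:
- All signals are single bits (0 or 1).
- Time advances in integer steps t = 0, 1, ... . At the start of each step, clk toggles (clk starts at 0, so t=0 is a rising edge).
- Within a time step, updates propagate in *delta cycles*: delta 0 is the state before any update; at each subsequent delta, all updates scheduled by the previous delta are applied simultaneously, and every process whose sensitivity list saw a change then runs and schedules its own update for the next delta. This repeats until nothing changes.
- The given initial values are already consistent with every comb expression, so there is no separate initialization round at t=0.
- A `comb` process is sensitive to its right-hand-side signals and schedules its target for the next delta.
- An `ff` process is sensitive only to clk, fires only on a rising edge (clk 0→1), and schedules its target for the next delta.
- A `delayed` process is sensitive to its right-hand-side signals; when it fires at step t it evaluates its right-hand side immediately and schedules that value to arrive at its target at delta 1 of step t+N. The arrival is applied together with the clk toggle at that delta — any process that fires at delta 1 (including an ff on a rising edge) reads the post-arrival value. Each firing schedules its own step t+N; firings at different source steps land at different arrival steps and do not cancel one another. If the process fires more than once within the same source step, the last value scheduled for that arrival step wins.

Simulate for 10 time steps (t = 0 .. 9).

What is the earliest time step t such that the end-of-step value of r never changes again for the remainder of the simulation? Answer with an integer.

5

t=0 Δ0: q=1 clk=0 x=1 u=0 r=0 p=1 v=1
  Δ1: clk:0→1
  Δ2: v:1→0
  Δ3: q:1→0
  Δ4: r:0→1
  (4Δ to stable)
t=1 Δ0: q=0 clk=1 x=1 u=0 r=1 p=1 v=0
  Δ1: clk:1→0
  (1Δ to stable)
t=2 Δ0: q=0 clk=0 x=1 u=0 r=1 p=1 v=0
  Δ1: clk:0→1
  Δ2: v:0→1
  Δ3: q:0→1
  Δ4: r:1→0
  (4Δ to stable)
t=3 Δ0: q=1 clk=1 x=1 u=0 r=0 p=1 v=1
  Δ1: clk:1→0, p:1→0
  Δ2: q:1→0
  Δ3: r:0→1
  (3Δ to stable)
t=4 Δ0: q=0 clk=0 x=1 u=0 r=1 p=0 v=1
  Δ1: clk:0→1, p:0→1
  Δ2: q:0→1
  Δ3: r:1→0
  (3Δ to stable)
t=5 Δ0: q=1 clk=1 x=1 u=0 r=0 p=1 v=1
  Δ1: clk:1→0, p:1→0
  Δ2: q:1→0
  Δ3: r:0→1
  (3Δ to stable)
t=6 Δ0: q=0 clk=0 x=1 u=0 r=1 p=0 v=1
  Δ1: clk:0→1, u:0→1, p:0→1
  Δ2: q:0→1, x:1→0, v:1→0
  Δ3: q:1→0, r:1→0
  Δ4: r:0→1
  (4Δ to stable)
t=7 Δ0: q=0 clk=1 x=0 u=1 r=1 p=1 v=0
  Δ1: clk:1→0, u:1→0, p:1→0
  Δ2: x:0→1
  (2Δ to stable)
t=8 Δ0: q=0 clk=0 x=1 u=0 r=1 p=0 v=0
  Δ1: clk:0→1, u:0→1
  Δ2: x:1→0, v:0→1
  (2Δ to stable)
t=9 Δ0: q=0 clk=1 x=0 u=1 r=1 p=0 v=1
  Δ1: clk:1→0, u:1→0
  Δ2: x:0→1
  (2Δ to stable)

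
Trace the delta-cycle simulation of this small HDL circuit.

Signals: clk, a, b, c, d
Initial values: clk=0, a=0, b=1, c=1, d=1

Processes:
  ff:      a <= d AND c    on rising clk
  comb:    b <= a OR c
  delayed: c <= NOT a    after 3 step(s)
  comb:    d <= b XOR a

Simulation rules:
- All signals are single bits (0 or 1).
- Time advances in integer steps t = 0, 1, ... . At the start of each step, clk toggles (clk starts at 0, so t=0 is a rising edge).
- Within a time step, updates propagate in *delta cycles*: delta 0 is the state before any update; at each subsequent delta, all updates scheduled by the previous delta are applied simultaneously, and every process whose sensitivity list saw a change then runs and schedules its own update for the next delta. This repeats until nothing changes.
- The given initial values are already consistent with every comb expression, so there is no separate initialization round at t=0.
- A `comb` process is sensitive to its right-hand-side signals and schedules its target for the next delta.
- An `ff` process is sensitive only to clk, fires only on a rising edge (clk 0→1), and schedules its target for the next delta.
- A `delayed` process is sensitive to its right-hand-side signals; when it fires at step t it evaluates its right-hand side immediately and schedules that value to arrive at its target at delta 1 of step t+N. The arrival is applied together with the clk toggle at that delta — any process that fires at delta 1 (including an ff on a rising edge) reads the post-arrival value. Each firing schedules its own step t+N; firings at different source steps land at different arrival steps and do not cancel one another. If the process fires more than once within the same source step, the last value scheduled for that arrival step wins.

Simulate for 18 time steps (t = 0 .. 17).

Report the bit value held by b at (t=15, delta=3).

0

t=0 Δ0: clk=0 c=1 a=0 d=1 b=1
  Δ1: clk:0→1
  Δ2: a:0→1
  Δ3: d:1→0
  (3Δ to stable)
t=1 Δ0: clk=1 c=1 a=1 d=0 b=1
  Δ1: clk:1→0
  (1Δ to stable)
t=2 Δ0: clk=0 c=1 a=1 d=0 b=1
  Δ1: clk:0→1
  Δ2: a:1→0
  Δ3: d:0→1
  (3Δ to stable)
t=3 Δ0: clk=1 c=1 a=0 d=1 b=1
  Δ1: clk:1→0, c:1→0
  Δ2: b:1→0
  Δ3: d:1→0
  (3Δ to stable)
t=4 Δ0: clk=0 c=0 a=0 d=0 b=0
  Δ1: clk:0→1
  (1Δ to stable)
t=5 Δ0: clk=1 c=0 a=0 d=0 b=0
  Δ1: clk:1→0, c:0→1
  Δ2: b:0→1
  Δ3: d:0→1
  (3Δ to stable)
t=6 Δ0: clk=0 c=1 a=0 d=1 b=1
  Δ1: clk:0→1
  Δ2: a:0→1
  Δ3: d:1→0
  (3Δ to stable)
t=7 Δ0: clk=1 c=1 a=1 d=0 b=1
  Δ1: clk:1→0
  (1Δ to stable)
t=8 Δ0: clk=0 c=1 a=1 d=0 b=1
  Δ1: clk:0→1
  Δ2: a:1→0
  Δ3: d:0→1
  (3Δ to stable)
t=9 Δ0: clk=1 c=1 a=0 d=1 b=1
  Δ1: clk:1→0, c:1→0
  Δ2: b:1→0
  Δ3: d:1→0
  (3Δ to stable)
t=10 Δ0: clk=0 c=0 a=0 d=0 b=0
  Δ1: clk:0→1
  (1Δ to stable)
t=11 Δ0: clk=1 c=0 a=0 d=0 b=0
  Δ1: clk:1→0, c:0→1
  Δ2: b:0→1
  Δ3: d:0→1
  (3Δ to stable)
t=12 Δ0: clk=0 c=1 a=0 d=1 b=1
  Δ1: clk:0→1
  Δ2: a:0→1
  Δ3: d:1→0
  (3Δ to stable)
t=13 Δ0: clk=1 c=1 a=1 d=0 b=1
  Δ1: clk:1→0
  (1Δ to stable)
t=14 Δ0: clk=0 c=1 a=1 d=0 b=1
  Δ1: clk:0→1
  Δ2: a:1→0
  Δ3: d:0→1
  (3Δ to stable)
t=15 Δ0: clk=1 c=1 a=0 d=1 b=1
  Δ1: clk:1→0, c:1→0
  Δ2: b:1→0
  Δ3: d:1→0
  (3Δ to stable)
t=16 Δ0: clk=0 c=0 a=0 d=0 b=0
  Δ1: clk:0→1
  (1Δ to stable)
t=17 Δ0: clk=1 c=0 a=0 d=0 b=0
  Δ1: clk:1→0, c:0→1
  Δ2: b:0→1
  Δ3: d:0→1
  (3Δ to stable)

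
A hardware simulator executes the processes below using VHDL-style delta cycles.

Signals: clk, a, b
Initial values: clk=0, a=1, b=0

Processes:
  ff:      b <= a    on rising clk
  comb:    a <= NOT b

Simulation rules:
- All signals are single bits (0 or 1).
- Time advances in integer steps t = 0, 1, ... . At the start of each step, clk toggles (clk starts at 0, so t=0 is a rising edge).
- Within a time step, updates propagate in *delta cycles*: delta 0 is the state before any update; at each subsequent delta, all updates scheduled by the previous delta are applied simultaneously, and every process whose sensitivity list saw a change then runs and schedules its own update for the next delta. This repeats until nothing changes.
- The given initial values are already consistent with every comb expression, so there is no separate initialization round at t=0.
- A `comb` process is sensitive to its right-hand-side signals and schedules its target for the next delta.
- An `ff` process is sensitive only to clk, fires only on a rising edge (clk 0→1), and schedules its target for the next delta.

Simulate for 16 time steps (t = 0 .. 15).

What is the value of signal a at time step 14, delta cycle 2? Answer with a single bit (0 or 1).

0

t0.Δ0 b=0 a=1 clk=0
t0.Δ1 b=0 a=1 clk=1
t0.Δ2 b=1 a=1 clk=1
t0.Δ3 b=1 a=0 clk=1
t1.Δ0 b=1 a=0 clk=1
t1.Δ1 b=1 a=0 clk=0
t2.Δ0 b=1 a=0 clk=0
t2.Δ1 b=1 a=0 clk=1
t2.Δ2 b=0 a=0 clk=1
t2.Δ3 b=0 a=1 clk=1
t3.Δ0 b=0 a=1 clk=1
t3.Δ1 b=0 a=1 clk=0
t4.Δ0 b=0 a=1 clk=0
t4.Δ1 b=0 a=1 clk=1
t4.Δ2 b=1 a=1 clk=1
t4.Δ3 b=1 a=0 clk=1
t5.Δ0 b=1 a=0 clk=1
t5.Δ1 b=1 a=0 clk=0
t6.Δ0 b=1 a=0 clk=0
t6.Δ1 b=1 a=0 clk=1
t6.Δ2 b=0 a=0 clk=1
t6.Δ3 b=0 a=1 clk=1
t7.Δ0 b=0 a=1 clk=1
t7.Δ1 b=0 a=1 clk=0
t8.Δ0 b=0 a=1 clk=0
t8.Δ1 b=0 a=1 clk=1
t8.Δ2 b=1 a=1 clk=1
t8.Δ3 b=1 a=0 clk=1
t9.Δ0 b=1 a=0 clk=1
t9.Δ1 b=1 a=0 clk=0
t10.Δ0 b=1 a=0 clk=0
t10.Δ1 b=1 a=0 clk=1
t10.Δ2 b=0 a=0 clk=1
t10.Δ3 b=0 a=1 clk=1
t11.Δ0 b=0 a=1 clk=1
t11.Δ1 b=0 a=1 clk=0
t12.Δ0 b=0 a=1 clk=0
t12.Δ1 b=0 a=1 clk=1
t12.Δ2 b=1 a=1 clk=1
t12.Δ3 b=1 a=0 clk=1
t13.Δ0 b=1 a=0 clk=1
t13.Δ1 b=1 a=0 clk=0
t14.Δ0 b=1 a=0 clk=0
t14.Δ1 b=1 a=0 clk=1
t14.Δ2 b=0 a=0 clk=1
t14.Δ3 b=0 a=1 clk=1
t15.Δ0 b=0 a=1 clk=1
t15.Δ1 b=0 a=1 clk=0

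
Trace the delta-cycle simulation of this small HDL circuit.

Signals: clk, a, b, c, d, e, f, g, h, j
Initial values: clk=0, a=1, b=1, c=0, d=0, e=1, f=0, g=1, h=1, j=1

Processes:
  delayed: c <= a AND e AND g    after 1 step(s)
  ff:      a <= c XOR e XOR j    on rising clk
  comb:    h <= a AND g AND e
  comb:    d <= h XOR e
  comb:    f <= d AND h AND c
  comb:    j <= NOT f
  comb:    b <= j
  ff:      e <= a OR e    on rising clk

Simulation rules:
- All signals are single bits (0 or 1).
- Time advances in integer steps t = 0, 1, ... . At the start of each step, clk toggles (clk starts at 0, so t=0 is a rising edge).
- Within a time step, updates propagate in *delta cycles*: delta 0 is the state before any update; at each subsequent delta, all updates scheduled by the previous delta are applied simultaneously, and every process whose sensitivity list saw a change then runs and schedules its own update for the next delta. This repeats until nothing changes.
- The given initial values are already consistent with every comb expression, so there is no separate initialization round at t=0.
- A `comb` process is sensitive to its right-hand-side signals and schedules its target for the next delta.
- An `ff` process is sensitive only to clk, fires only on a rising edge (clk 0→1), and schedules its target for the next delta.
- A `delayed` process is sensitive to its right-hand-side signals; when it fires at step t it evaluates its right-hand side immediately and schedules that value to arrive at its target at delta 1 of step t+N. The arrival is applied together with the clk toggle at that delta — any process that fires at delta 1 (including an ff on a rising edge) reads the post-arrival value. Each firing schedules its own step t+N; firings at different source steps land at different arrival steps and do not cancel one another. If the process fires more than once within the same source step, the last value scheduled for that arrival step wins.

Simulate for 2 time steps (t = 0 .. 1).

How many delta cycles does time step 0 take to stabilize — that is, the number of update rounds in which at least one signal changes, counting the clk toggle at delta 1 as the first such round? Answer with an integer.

4

t=0 Δ0: c=0 d=0 clk=0 b=1 f=0 e=1 a=1 j=1 g=1 h=1
  Δ1: clk:0→1
  Δ2: a:1→0
  Δ3: h:1→0
  Δ4: d:0→1
  (4Δ to stable)
t=1 Δ0: c=0 d=1 clk=1 b=1 f=0 e=1 a=0 j=1 g=1 h=0
  Δ1: clk:1→0
  (1Δ to stable)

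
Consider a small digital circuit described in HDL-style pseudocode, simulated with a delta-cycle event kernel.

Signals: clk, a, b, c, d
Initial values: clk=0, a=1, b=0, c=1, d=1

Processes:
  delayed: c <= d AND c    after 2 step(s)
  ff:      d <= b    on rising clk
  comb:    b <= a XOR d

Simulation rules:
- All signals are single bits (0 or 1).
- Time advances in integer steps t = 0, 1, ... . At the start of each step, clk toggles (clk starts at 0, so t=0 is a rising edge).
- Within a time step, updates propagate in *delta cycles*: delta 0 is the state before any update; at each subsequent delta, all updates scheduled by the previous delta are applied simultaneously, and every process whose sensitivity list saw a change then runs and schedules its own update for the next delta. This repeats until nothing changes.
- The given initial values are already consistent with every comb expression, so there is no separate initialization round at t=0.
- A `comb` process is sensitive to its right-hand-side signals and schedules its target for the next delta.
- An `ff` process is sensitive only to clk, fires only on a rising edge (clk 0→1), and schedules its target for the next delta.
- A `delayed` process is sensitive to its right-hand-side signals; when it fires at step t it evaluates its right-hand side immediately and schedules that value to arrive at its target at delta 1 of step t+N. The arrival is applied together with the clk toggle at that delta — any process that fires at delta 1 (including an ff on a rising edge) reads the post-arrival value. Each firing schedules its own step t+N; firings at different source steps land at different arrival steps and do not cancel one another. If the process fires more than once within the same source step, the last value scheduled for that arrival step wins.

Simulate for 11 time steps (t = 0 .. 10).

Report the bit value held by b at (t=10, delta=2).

1

t=0 Δ0: b=0 a=1 clk=0 c=1 d=1
  Δ1: clk:0→1
  Δ2: d:1→0
  Δ3: b:0→1
  (3Δ to stable)
t=1 Δ0: b=1 a=1 clk=1 c=1 d=0
  Δ1: clk:1→0
  (1Δ to stable)
t=2 Δ0: b=1 a=1 clk=0 c=1 d=0
  Δ1: clk:0→1, c:1→0
  Δ2: d:0→1
  Δ3: b:1→0
  (3Δ to stable)
t=3 Δ0: b=0 a=1 clk=1 c=0 d=1
  Δ1: clk:1→0
  (1Δ to stable)
t=4 Δ0: b=0 a=1 clk=0 c=0 d=1
  Δ1: clk:0→1
  Δ2: d:1→0
  Δ3: b:0→1
  (3Δ to stable)
t=5 Δ0: b=1 a=1 clk=1 c=0 d=0
  Δ1: clk:1→0
  (1Δ to stable)
t=6 Δ0: b=1 a=1 clk=0 c=0 d=0
  Δ1: clk:0→1
  Δ2: d:0→1
  Δ3: b:1→0
  (3Δ to stable)
t=7 Δ0: b=0 a=1 clk=1 c=0 d=1
  Δ1: clk:1→0
  (1Δ to stable)
t=8 Δ0: b=0 a=1 clk=0 c=0 d=1
  Δ1: clk:0→1
  Δ2: d:1→0
  Δ3: b:0→1
  (3Δ to stable)
t=9 Δ0: b=1 a=1 clk=1 c=0 d=0
  Δ1: clk:1→0
  (1Δ to stable)
t=10 Δ0: b=1 a=1 clk=0 c=0 d=0
  Δ1: clk:0→1
  Δ2: d:0→1
  Δ3: b:1→0
  (3Δ to stable)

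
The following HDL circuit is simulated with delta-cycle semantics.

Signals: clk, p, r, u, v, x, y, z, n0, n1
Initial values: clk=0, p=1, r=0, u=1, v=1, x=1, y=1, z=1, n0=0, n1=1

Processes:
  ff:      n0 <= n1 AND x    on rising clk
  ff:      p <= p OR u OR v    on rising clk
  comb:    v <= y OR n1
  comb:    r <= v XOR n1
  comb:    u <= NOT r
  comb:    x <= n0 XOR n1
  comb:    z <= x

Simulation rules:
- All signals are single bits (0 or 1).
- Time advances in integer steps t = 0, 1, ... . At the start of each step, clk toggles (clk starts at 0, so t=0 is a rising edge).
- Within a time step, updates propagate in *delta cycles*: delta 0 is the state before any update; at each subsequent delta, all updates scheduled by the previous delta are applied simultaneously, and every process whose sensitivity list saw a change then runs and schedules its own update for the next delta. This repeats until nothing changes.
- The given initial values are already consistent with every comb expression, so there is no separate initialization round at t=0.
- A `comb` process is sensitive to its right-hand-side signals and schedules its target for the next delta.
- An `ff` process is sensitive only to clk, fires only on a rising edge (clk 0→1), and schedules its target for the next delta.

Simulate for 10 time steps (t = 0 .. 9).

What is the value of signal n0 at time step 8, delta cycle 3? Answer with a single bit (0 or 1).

1

t0.Δ0 z=1 n1=1 n0=0 v=1 r=0 x=1 y=1 p=1 clk=0 u=1
t0.Δ1 z=1 n1=1 n0=0 v=1 r=0 x=1 y=1 p=1 clk=1 u=1
t0.Δ2 z=1 n1=1 n0=1 v=1 r=0 x=1 y=1 p=1 clk=1 u=1
t0.Δ3 z=1 n1=1 n0=1 v=1 r=0 x=0 y=1 p=1 clk=1 u=1
t0.Δ4 z=0 n1=1 n0=1 v=1 r=0 x=0 y=1 p=1 clk=1 u=1
t1.Δ0 z=0 n1=1 n0=1 v=1 r=0 x=0 y=1 p=1 clk=1 u=1
t1.Δ1 z=0 n1=1 n0=1 v=1 r=0 x=0 y=1 p=1 clk=0 u=1
t2.Δ0 z=0 n1=1 n0=1 v=1 r=0 x=0 y=1 p=1 clk=0 u=1
t2.Δ1 z=0 n1=1 n0=1 v=1 r=0 x=0 y=1 p=1 clk=1 u=1
t2.Δ2 z=0 n1=1 n0=0 v=1 r=0 x=0 y=1 p=1 clk=1 u=1
t2.Δ3 z=0 n1=1 n0=0 v=1 r=0 x=1 y=1 p=1 clk=1 u=1
t2.Δ4 z=1 n1=1 n0=0 v=1 r=0 x=1 y=1 p=1 clk=1 u=1
t3.Δ0 z=1 n1=1 n0=0 v=1 r=0 x=1 y=1 p=1 clk=1 u=1
t3.Δ1 z=1 n1=1 n0=0 v=1 r=0 x=1 y=1 p=1 clk=0 u=1
t4.Δ0 z=1 n1=1 n0=0 v=1 r=0 x=1 y=1 p=1 clk=0 u=1
t4.Δ1 z=1 n1=1 n0=0 v=1 r=0 x=1 y=1 p=1 clk=1 u=1
t4.Δ2 z=1 n1=1 n0=1 v=1 r=0 x=1 y=1 p=1 clk=1 u=1
t4.Δ3 z=1 n1=1 n0=1 v=1 r=0 x=0 y=1 p=1 clk=1 u=1
t4.Δ4 z=0 n1=1 n0=1 v=1 r=0 x=0 y=1 p=1 clk=1 u=1
t5.Δ0 z=0 n1=1 n0=1 v=1 r=0 x=0 y=1 p=1 clk=1 u=1
t5.Δ1 z=0 n1=1 n0=1 v=1 r=0 x=0 y=1 p=1 clk=0 u=1
t6.Δ0 z=0 n1=1 n0=1 v=1 r=0 x=0 y=1 p=1 clk=0 u=1
t6.Δ1 z=0 n1=1 n0=1 v=1 r=0 x=0 y=1 p=1 clk=1 u=1
t6.Δ2 z=0 n1=1 n0=0 v=1 r=0 x=0 y=1 p=1 clk=1 u=1
t6.Δ3 z=0 n1=1 n0=0 v=1 r=0 x=1 y=1 p=1 clk=1 u=1
t6.Δ4 z=1 n1=1 n0=0 v=1 r=0 x=1 y=1 p=1 clk=1 u=1
t7.Δ0 z=1 n1=1 n0=0 v=1 r=0 x=1 y=1 p=1 clk=1 u=1
t7.Δ1 z=1 n1=1 n0=0 v=1 r=0 x=1 y=1 p=1 clk=0 u=1
t8.Δ0 z=1 n1=1 n0=0 v=1 r=0 x=1 y=1 p=1 clk=0 u=1
t8.Δ1 z=1 n1=1 n0=0 v=1 r=0 x=1 y=1 p=1 clk=1 u=1
t8.Δ2 z=1 n1=1 n0=1 v=1 r=0 x=1 y=1 p=1 clk=1 u=1
t8.Δ3 z=1 n1=1 n0=1 v=1 r=0 x=0 y=1 p=1 clk=1 u=1
t8.Δ4 z=0 n1=1 n0=1 v=1 r=0 x=0 y=1 p=1 clk=1 u=1
t9.Δ0 z=0 n1=1 n0=1 v=1 r=0 x=0 y=1 p=1 clk=1 u=1
t9.Δ1 z=0 n1=1 n0=1 v=1 r=0 x=0 y=1 p=1 clk=0 u=1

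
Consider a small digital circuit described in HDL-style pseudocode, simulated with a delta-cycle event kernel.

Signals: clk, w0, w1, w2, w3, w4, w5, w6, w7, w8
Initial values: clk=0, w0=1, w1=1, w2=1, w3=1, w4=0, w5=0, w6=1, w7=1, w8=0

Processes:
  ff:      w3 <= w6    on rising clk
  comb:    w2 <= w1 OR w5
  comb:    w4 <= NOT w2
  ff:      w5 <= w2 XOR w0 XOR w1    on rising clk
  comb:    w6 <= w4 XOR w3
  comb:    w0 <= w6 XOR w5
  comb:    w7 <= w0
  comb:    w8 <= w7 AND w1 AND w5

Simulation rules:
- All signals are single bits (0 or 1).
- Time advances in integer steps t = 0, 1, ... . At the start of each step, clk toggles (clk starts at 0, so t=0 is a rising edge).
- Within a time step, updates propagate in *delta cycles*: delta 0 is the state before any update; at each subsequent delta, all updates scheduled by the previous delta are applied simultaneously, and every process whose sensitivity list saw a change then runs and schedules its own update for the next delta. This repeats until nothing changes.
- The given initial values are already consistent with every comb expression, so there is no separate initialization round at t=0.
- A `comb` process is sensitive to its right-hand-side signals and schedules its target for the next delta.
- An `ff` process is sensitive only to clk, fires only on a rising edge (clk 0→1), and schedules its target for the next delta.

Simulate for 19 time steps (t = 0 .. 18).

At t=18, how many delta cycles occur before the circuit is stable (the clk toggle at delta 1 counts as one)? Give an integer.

4

t=0 Δ0: w6=1 w0=1 w8=0 w5=0 w7=1 w1=1 clk=0 w2=1 w4=0 w3=1
  Δ1: clk:0→1
  Δ2: w5:0→1
  Δ3: w0:1→0, w8:0→1
  Δ4: w7:1→0
  Δ5: w8:1→0
  (5Δ to stable)
t=1 Δ0: w6=1 w0=0 w8=0 w5=1 w7=0 w1=1 clk=1 w2=1 w4=0 w3=1
  Δ1: clk:1→0
  (1Δ to stable)
t=2 Δ0: w6=1 w0=0 w8=0 w5=1 w7=0 w1=1 clk=0 w2=1 w4=0 w3=1
  Δ1: clk:0→1
  Δ2: w5:1→0
  Δ3: w0:0→1
  Δ4: w7:0→1
  (4Δ to stable)
t=3 Δ0: w6=1 w0=1 w8=0 w5=0 w7=1 w1=1 clk=1 w2=1 w4=0 w3=1
  Δ1: clk:1→0
  (1Δ to stable)
t=4 Δ0: w6=1 w0=1 w8=0 w5=0 w7=1 w1=1 clk=0 w2=1 w4=0 w3=1
  Δ1: clk:0→1
  Δ2: w5:0→1
  Δ3: w0:1→0, w8:0→1
  Δ4: w7:1→0
  Δ5: w8:1→0
  (5Δ to stable)
t=5 Δ0: w6=1 w0=0 w8=0 w5=1 w7=0 w1=1 clk=1 w2=1 w4=0 w3=1
  Δ1: clk:1→0
  (1Δ to stable)
t=6 Δ0: w6=1 w0=0 w8=0 w5=1 w7=0 w1=1 clk=0 w2=1 w4=0 w3=1
  Δ1: clk:0→1
  Δ2: w5:1→0
  Δ3: w0:0→1
  Δ4: w7:0→1
  (4Δ to stable)
t=7 Δ0: w6=1 w0=1 w8=0 w5=0 w7=1 w1=1 clk=1 w2=1 w4=0 w3=1
  Δ1: clk:1→0
  (1Δ to stable)
t=8 Δ0: w6=1 w0=1 w8=0 w5=0 w7=1 w1=1 clk=0 w2=1 w4=0 w3=1
  Δ1: clk:0→1
  Δ2: w5:0→1
  Δ3: w0:1→0, w8:0→1
  Δ4: w7:1→0
  Δ5: w8:1→0
  (5Δ to stable)
t=9 Δ0: w6=1 w0=0 w8=0 w5=1 w7=0 w1=1 clk=1 w2=1 w4=0 w3=1
  Δ1: clk:1→0
  (1Δ to stable)
t=10 Δ0: w6=1 w0=0 w8=0 w5=1 w7=0 w1=1 clk=0 w2=1 w4=0 w3=1
  Δ1: clk:0→1
  Δ2: w5:1→0
  Δ3: w0:0→1
  Δ4: w7:0→1
  (4Δ to stable)
t=11 Δ0: w6=1 w0=1 w8=0 w5=0 w7=1 w1=1 clk=1 w2=1 w4=0 w3=1
  Δ1: clk:1→0
  (1Δ to stable)
t=12 Δ0: w6=1 w0=1 w8=0 w5=0 w7=1 w1=1 clk=0 w2=1 w4=0 w3=1
  Δ1: clk:0→1
  Δ2: w5:0→1
  Δ3: w0:1→0, w8:0→1
  Δ4: w7:1→0
  Δ5: w8:1→0
  (5Δ to stable)
t=13 Δ0: w6=1 w0=0 w8=0 w5=1 w7=0 w1=1 clk=1 w2=1 w4=0 w3=1
  Δ1: clk:1→0
  (1Δ to stable)
t=14 Δ0: w6=1 w0=0 w8=0 w5=1 w7=0 w1=1 clk=0 w2=1 w4=0 w3=1
  Δ1: clk:0→1
  Δ2: w5:1→0
  Δ3: w0:0→1
  Δ4: w7:0→1
  (4Δ to stable)
t=15 Δ0: w6=1 w0=1 w8=0 w5=0 w7=1 w1=1 clk=1 w2=1 w4=0 w3=1
  Δ1: clk:1→0
  (1Δ to stable)
t=16 Δ0: w6=1 w0=1 w8=0 w5=0 w7=1 w1=1 clk=0 w2=1 w4=0 w3=1
  Δ1: clk:0→1
  Δ2: w5:0→1
  Δ3: w0:1→0, w8:0→1
  Δ4: w7:1→0
  Δ5: w8:1→0
  (5Δ to stable)
t=17 Δ0: w6=1 w0=0 w8=0 w5=1 w7=0 w1=1 clk=1 w2=1 w4=0 w3=1
  Δ1: clk:1→0
  (1Δ to stable)
t=18 Δ0: w6=1 w0=0 w8=0 w5=1 w7=0 w1=1 clk=0 w2=1 w4=0 w3=1
  Δ1: clk:0→1
  Δ2: w5:1→0
  Δ3: w0:0→1
  Δ4: w7:0→1
  (4Δ to stable)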